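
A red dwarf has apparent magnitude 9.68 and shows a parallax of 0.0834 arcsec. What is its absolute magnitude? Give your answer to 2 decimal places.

M ≈ 9.29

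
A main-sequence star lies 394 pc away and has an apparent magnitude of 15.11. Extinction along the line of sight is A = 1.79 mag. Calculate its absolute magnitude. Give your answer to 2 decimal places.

5 log₁₀(d/10 pc) = 5 log₁₀(394.0) − 5 = 7.977
M = m − 5 log₁₀(d/10) − A = 15.11 − 7.977 − 1.79 = 5.343

M ≈ 5.34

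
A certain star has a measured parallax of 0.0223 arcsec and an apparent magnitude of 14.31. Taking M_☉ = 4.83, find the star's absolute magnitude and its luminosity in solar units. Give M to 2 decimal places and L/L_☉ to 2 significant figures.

M ≈ 11.05; L/L_☉ ≈ 3.2×10^-3

d = 1/p = 1/0.0223″ = 44.84 pc
M = m − 5 log₁₀ d + 5 = 14.31 − 5·1.6517 + 5 = 11.052
M − M_☉ = 11.052 − 4.83 = 6.222
L/L_☉ = 10^(−0.4 × 6.222) = 3.246×10^-3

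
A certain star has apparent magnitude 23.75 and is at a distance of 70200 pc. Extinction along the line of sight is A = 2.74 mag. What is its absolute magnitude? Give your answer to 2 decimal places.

M ≈ 1.78

5 log₁₀(d/10 pc) = 5 log₁₀(70200) − 5 = 19.232
M = m − 5 log₁₀(d/10) − A = 23.75 − 19.232 − 2.74 = 1.778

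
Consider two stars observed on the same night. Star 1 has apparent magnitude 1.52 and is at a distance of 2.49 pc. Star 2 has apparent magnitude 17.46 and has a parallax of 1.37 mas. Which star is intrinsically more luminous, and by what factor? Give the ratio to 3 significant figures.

Star 1 is more luminous, by a factor of 27.7.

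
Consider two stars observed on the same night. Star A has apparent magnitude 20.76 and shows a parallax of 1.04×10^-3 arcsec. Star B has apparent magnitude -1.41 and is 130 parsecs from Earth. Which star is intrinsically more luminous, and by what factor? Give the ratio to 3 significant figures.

Star A: d = 1/p = 1/1.04×10^-3″ = 961.5 pc
Star A: M = m − 5 log₁₀ d + 5 = 20.76 − 5·2.9830 + 5 = 10.845
Star B: M = m − 5 log₁₀ d + 5 = -1.41 − 5·2.1139 + 5 = -6.980
ΔM = M_A − M_B = 10.845 − (-6.980) = 17.825; smaller M is more luminous → Star B.
L ratio = 10^(0.4 |ΔM|) = 10^7.130 = 1.349×10^7

Star B is more luminous, by a factor of 1.35×10^7.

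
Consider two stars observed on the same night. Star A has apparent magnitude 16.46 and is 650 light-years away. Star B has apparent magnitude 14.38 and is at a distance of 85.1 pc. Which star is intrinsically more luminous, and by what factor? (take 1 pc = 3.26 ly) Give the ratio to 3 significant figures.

Star A: d = 650 ly / 3.26 = 199.4 pc
Star A: M = m − 5 log₁₀ d + 5 = 16.46 − 5·2.2997 + 5 = 9.962
Star B: M = m − 5 log₁₀ d + 5 = 14.38 − 5·1.9299 + 5 = 9.730
ΔM = M_A − M_B = 9.962 − (9.730) = 0.231; smaller M is more luminous → Star B.
L ratio = 10^(0.4 |ΔM|) = 10^0.092 = 1.237

Star B is more luminous, by a factor of 1.24.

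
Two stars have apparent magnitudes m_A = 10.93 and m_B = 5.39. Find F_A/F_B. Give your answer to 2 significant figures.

F_A/F_B ≈ 6.1×10^-3

Δm = 10.93 − (5.39) = 5.54
Flux ratio = 10^(−0.4 Δm) = 10^(−0.4 × 5.54) = 10^-2.216 = 6.081×10^-3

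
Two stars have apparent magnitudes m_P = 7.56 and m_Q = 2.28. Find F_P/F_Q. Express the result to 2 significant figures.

F_P/F_Q ≈ 7.7×10^-3

Magnitude difference = 5.28
Flux ratio = 10^(−0.4 Δm) = 10^(−0.4 × 5.28) = 10^-2.112 = 7.727×10^-3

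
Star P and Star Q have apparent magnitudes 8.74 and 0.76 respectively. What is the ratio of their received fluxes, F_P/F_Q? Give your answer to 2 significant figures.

F_P/F_Q ≈ 6.4×10^-4

Δm = 8.74 − (0.76) = 7.98
Flux ratio = 10^(−0.4 Δm) = 10^(−0.4 × 7.98) = 10^-3.192 = 6.427×10^-4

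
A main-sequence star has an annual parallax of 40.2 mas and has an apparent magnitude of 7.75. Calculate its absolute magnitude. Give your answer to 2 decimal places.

M ≈ 5.77

p = 40.2 mas = 0.0402″ → d = 1/p = 24.88 pc
5 log₁₀(d/10 pc) = 5 log₁₀(24.88) − 5 = 1.979
M = m − 5 log₁₀(d/10) = 7.75 − 1.979 = 5.771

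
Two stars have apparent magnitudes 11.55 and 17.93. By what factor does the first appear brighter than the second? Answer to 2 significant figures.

360

Δm = 11.55 − (17.93) = -6.38
Flux ratio = 10^(−0.4 Δm) = 10^(−0.4 × -6.38) = 10^2.552 = 356.5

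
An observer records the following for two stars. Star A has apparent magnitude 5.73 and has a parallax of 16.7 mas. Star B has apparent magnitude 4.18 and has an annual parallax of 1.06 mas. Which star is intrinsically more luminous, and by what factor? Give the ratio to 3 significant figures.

Star A: p = 16.7 mas = 0.0167″ → d = 1/p = 59.88 pc
Star A: M = m − 5 log₁₀ d + 5 = 5.73 − 5·1.7773 + 5 = 1.844
Star B: p = 1.06 mas = 1.06×10^-3″ → d = 1/p = 943.4 pc
Star B: M = m − 5 log₁₀ d + 5 = 4.18 − 5·2.9747 + 5 = -5.693
ΔM = M_A − M_B = 1.844 − (-5.693) = 7.537; smaller M is more luminous → Star B.
L ratio = 10^(0.4 |ΔM|) = 10^3.015 = 1035

Star B is more luminous, by a factor of 1030.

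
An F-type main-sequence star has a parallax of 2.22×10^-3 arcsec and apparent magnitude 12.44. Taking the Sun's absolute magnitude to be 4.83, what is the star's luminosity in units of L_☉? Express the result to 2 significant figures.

d = 1/p = 1/2.22×10^-3″ = 450.5 pc
M = m − 5 log₁₀ d + 5 = 12.44 − 5·2.6536 + 5 = 4.172
M − M_☉ = 4.172 − 4.83 = -0.658
L/L_☉ = 10^(−0.4 × -0.658) = 1.834

L/L_☉ ≈ 1.8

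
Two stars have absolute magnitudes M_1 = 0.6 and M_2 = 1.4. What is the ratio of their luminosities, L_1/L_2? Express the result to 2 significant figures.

ΔM = M_1 − M_2 = -0.8
L_1/L_2 = 10^(−0.4 ΔM) = 10^0.320 = 2.089

L_1/L_2 ≈ 2.1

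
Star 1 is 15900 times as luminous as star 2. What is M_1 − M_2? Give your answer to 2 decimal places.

Pogson: ΔM = −2.5 log₁₀(ratio) = −2.5 log₁₀(15900) = −2.5 × 4.2014 = -10.503
Star 1 is brighter, so it has the smaller magnitude: the difference is negative.

M_1 − M_2 ≈ -10.50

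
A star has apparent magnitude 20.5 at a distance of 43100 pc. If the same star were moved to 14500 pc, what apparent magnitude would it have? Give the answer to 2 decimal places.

m ≈ 18.13

Flux ∝ 1/d², so Δm = 5 log₁₀(d₂/d₁) = 5 log₁₀(14500/43100) = -2.366
m₂ = m₁ + Δm = 20.5 + (-2.366) = 18.134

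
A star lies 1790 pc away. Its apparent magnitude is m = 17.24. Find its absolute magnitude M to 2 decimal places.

5 log₁₀(d/10 pc) = 5 log₁₀(1790) − 5 = 11.264
M = m − 5 log₁₀(d/10) = 17.24 − 11.264 = 5.976

M ≈ 5.98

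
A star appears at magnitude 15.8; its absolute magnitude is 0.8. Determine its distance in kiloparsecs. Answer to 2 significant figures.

Distance modulus: m − M = 15.8 − (0.8) = 15.000
m − M = 5 log₁₀ d − 5
log₁₀ d = (m − M)/5 + 1 = 4.0000
d = 10^4.0000 = 10000 pc
= 10.00 kpc

d ≈ 10 kpc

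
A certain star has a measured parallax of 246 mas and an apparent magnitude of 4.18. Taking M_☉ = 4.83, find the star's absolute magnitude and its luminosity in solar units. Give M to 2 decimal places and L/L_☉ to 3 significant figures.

M ≈ 6.13; L/L_☉ ≈ 0.301

d = 1/p = 1000/246 mas = 4.065 pc
M = m − 5 log₁₀ d + 5 = 4.18 − 5·0.6091 + 5 = 6.135
M − M_☉ = 6.135 − 4.83 = 1.305
L/L_☉ = 10^(−0.4 × 1.305) = 0.3007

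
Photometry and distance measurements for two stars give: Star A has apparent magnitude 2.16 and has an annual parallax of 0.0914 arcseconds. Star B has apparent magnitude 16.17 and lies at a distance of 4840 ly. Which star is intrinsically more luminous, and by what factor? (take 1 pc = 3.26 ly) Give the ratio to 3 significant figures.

Star A is more luminous, by a factor of 21.8.

Star A: d = 1/p = 1/0.0914″ = 10.94 pc
Star A: M = m − 5 log₁₀ d + 5 = 2.16 − 5·1.0391 + 5 = 1.965
Star B: d = 4840 ly / 3.26 = 1485 pc
Star B: M = m − 5 log₁₀ d + 5 = 16.17 − 5·3.1716 + 5 = 5.312
ΔM = M_A − M_B = 1.965 − (5.312) = -3.347; smaller M is more luminous → Star A.
L ratio = 10^(0.4 |ΔM|) = 10^1.339 = 21.82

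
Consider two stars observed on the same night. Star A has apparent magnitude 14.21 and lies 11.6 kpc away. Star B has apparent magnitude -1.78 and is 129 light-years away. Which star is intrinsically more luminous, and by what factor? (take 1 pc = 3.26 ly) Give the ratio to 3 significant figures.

Star B is more luminous, by a factor of 29.0.

Star A: d = 11.6 kpc = 11600 pc
Star A: M = m − 5 log₁₀ d + 5 = 14.21 − 5·4.0645 + 5 = -1.112
Star B: d = 129 ly / 3.26 = 39.57 pc
Star B: M = m − 5 log₁₀ d + 5 = -1.78 − 5·1.5974 + 5 = -4.767
ΔM = M_A − M_B = -1.112 − (-4.767) = 3.655; smaller M is more luminous → Star B.
L ratio = 10^(0.4 |ΔM|) = 10^1.462 = 28.96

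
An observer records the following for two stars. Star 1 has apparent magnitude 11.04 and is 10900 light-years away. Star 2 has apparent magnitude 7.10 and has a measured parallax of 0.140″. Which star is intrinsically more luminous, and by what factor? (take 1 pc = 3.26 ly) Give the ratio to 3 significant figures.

Star 1 is more luminous, by a factor of 5820.

Star 1: d = 10900 ly / 3.26 = 3344 pc
Star 1: M = m − 5 log₁₀ d + 5 = 11.04 − 5·3.5242 + 5 = -1.581
Star 2: d = 1/p = 1/0.140″ = 7.143 pc
Star 2: M = m − 5 log₁₀ d + 5 = 7.10 − 5·0.8539 + 5 = 7.831
ΔM = M_1 − M_2 = -1.581 − (7.831) = -9.412; smaller M is more luminous → Star 1.
L ratio = 10^(0.4 |ΔM|) = 10^3.765 = 5817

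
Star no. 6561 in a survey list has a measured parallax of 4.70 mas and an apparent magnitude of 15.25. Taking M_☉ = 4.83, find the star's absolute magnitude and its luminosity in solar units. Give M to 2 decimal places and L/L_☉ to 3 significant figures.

M ≈ 8.61; L/L_☉ ≈ 0.0307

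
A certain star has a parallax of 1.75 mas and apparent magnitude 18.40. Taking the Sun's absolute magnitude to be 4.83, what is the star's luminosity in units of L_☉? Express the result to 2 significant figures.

L/L_☉ ≈ 0.012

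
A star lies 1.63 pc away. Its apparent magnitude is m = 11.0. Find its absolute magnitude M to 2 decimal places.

5 log₁₀(d/10 pc) = 5 log₁₀(1.630) − 5 = -3.939
M = m − 5 log₁₀(d/10) = 11.0 + 3.939 = 14.939

M ≈ 14.94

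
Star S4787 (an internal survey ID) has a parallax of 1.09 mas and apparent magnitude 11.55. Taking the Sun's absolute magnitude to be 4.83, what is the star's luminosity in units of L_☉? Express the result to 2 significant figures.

d = 1/p = 1000/1.09 mas = 917.4 pc
M = m − 5 log₁₀ d + 5 = 11.55 − 5·2.9626 + 5 = 1.737
M − M_☉ = 1.737 − 4.83 = -3.093
L/L_☉ = 10^(−0.4 × -3.093) = 17.26

L/L_☉ ≈ 17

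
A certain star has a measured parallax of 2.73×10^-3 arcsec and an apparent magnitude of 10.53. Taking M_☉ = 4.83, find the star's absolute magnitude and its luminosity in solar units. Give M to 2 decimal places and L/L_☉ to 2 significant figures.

M ≈ 2.71; L/L_☉ ≈ 7.0

d = 1/p = 1/2.73×10^-3″ = 366.3 pc
M = m − 5 log₁₀ d + 5 = 10.53 − 5·2.5638 + 5 = 2.711
M − M_☉ = 2.711 − 4.83 = -2.119
L/L_☉ = 10^(−0.4 × -2.119) = 7.042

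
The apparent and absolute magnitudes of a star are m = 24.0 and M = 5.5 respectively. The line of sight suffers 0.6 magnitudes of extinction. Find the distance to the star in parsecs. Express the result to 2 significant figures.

m − M = 5 log₁₀(d/10 pc) + A  ⇒  24.0 − (5.5) − 0.6 = 5 log₁₀(d/10)
17.900 = 5 log₁₀(d/10)
log₁₀ d = (m − M − A)/5 + 1 = 4.5800
d = 10^4.5800 = 38020 pc

d ≈ 38000 pc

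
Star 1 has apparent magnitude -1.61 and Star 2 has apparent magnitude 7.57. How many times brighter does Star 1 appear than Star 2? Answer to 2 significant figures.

4700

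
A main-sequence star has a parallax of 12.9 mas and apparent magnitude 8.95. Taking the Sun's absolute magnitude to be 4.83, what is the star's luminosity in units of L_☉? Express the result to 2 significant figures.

L/L_☉ ≈ 1.4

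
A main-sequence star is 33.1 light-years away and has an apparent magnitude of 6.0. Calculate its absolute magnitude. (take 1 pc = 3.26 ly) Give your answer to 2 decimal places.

M ≈ 5.97

d = 33.1 ly / 3.26 = 10.15 pc
5 log₁₀(d/10 pc) = 5 log₁₀(10.15) − 5 = 0.033
M = m − 5 log₁₀(d/10) = 6.0 − 0.033 = 5.967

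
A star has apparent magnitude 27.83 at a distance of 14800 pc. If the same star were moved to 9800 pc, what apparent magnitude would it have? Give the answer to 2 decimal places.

m ≈ 26.93

Flux ∝ 1/d², so Δm = 5 log₁₀(d₂/d₁) = 5 log₁₀(9800/14800) = -0.895
m₂ = m₁ + Δm = 27.83 + (-0.895) = 26.935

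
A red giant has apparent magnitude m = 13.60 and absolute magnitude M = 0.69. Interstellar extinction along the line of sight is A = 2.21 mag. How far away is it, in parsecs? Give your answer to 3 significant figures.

m − M = 5 log₁₀(d/10 pc) + A  ⇒  13.60 − (0.69) − 2.21 = 5 log₁₀(d/10)
10.700 = 5 log₁₀(d/10)
log₁₀ d = (m − M − A)/5 + 1 = 3.1400
d = 10^3.1400 = 1380 pc

d ≈ 1380 pc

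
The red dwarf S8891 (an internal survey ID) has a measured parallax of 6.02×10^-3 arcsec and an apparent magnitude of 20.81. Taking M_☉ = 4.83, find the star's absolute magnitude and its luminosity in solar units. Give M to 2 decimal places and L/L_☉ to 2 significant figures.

M ≈ 14.71; L/L_☉ ≈ 1.1×10^-4

d = 1/p = 1/6.02×10^-3″ = 166.1 pc
M = m − 5 log₁₀ d + 5 = 20.81 − 5·2.2204 + 5 = 14.708
M − M_☉ = 14.708 − 4.83 = 9.878
L/L_☉ = 10^(−0.4 × 9.878) = 1.119×10^-4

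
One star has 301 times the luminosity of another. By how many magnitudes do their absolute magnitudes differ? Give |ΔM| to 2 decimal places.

Pogson: ΔM = −2.5 log₁₀(ratio) = −2.5 log₁₀(301) = −2.5 × 2.4786 = -6.196

|ΔM| ≈ 6.20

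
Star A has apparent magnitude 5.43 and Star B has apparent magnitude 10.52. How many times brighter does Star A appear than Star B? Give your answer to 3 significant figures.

109

Δm = 5.43 − (10.52) = -5.09
Flux ratio = 10^(−0.4 Δm) = 10^(−0.4 × -5.09) = 10^2.036 = 108.6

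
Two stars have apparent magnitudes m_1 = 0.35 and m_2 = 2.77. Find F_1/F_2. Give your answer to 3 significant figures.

F_1/F_2 ≈ 9.29

Magnitude difference = -2.42
Flux ratio = 10^(−0.4 Δm) = 10^(−0.4 × -2.42) = 10^0.968 = 9.290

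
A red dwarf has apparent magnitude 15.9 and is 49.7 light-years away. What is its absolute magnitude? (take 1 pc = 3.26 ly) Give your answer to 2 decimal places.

M ≈ 14.98

d = 49.7 ly / 3.26 = 15.25 pc
5 log₁₀(d/10 pc) = 5 log₁₀(15.25) − 5 = 0.916
M = m − 5 log₁₀(d/10) = 15.9 − 0.916 = 14.984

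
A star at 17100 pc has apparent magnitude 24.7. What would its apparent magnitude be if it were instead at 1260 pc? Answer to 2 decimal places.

m ≈ 19.04

Flux ∝ 1/d², so Δm = 5 log₁₀(d₂/d₁) = 5 log₁₀(1260/17100) = -5.663
m₂ = m₁ + Δm = 24.7 + (-5.663) = 19.037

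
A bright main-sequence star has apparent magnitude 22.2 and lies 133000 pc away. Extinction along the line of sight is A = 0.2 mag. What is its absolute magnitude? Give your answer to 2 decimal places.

5 log₁₀(d/10 pc) = 5 log₁₀(133000) − 5 = 20.619
M = m − 5 log₁₀(d/10) − A = 22.2 − 20.619 − 0.2 = 1.381

M ≈ 1.38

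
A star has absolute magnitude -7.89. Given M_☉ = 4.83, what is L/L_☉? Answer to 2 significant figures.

M − M_☉ = -7.89 − 4.83 = -12.720
L/L_☉ = 10^(−0.4 (M − M_☉)) = 10^5.088 = 122500

L/L_☉ ≈ 120000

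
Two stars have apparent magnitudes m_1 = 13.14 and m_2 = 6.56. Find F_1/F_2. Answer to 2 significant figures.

F_1/F_2 ≈ 2.3×10^-3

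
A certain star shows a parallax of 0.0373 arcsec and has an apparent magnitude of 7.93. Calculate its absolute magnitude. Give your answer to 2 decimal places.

M ≈ 5.79

d = 1/p = 1/0.0373″ = 26.81 pc
5 log₁₀(d/10 pc) = 5 log₁₀(26.81) − 5 = 2.141
M = m − 5 log₁₀(d/10) = 7.93 − 2.141 = 5.789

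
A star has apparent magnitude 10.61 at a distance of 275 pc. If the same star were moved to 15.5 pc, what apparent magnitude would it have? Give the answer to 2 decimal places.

m ≈ 4.36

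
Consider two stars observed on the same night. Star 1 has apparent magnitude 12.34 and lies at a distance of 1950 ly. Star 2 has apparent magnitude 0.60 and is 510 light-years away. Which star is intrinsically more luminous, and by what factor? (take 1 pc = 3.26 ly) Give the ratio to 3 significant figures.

Star 1: d = 1950 ly / 3.26 = 598.2 pc
Star 1: M = m − 5 log₁₀ d + 5 = 12.34 − 5·2.7768 + 5 = 3.456
Star 2: d = 510 ly / 3.26 = 156.4 pc
Star 2: M = m − 5 log₁₀ d + 5 = 0.60 − 5·2.1944 + 5 = -5.372
ΔM = M_1 − M_2 = 3.456 − (-5.372) = 8.828; smaller M is more luminous → Star 2.
L ratio = 10^(0.4 |ΔM|) = 10^3.531 = 3397

Star 2 is more luminous, by a factor of 3400.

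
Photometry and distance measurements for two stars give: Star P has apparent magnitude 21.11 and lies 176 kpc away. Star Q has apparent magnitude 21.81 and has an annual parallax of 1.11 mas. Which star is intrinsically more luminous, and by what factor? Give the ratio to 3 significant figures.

Star P is more luminous, by a factor of 72700.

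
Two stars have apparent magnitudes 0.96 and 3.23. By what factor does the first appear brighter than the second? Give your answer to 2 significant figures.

Δm = 0.96 − (3.23) = -2.27
Flux ratio = 10^(−0.4 Δm) = 10^(−0.4 × -2.27) = 10^0.908 = 8.091

8.1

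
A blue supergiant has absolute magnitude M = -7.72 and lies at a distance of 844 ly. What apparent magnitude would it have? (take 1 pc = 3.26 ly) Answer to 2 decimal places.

d = 844 ly / 3.26 = 258.9 pc
m = M + 5 log₁₀ d − 5 = -7.72 + 5·2.4131 − 5 = -0.654

m ≈ -0.65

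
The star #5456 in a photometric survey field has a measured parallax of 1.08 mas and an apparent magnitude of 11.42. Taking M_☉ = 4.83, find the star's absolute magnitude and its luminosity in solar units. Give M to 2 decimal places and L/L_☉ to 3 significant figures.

M ≈ 1.59; L/L_☉ ≈ 19.8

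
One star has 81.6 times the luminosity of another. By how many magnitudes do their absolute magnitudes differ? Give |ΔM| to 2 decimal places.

Pogson: ΔM = −2.5 log₁₀(ratio) = −2.5 log₁₀(81.6) = −2.5 × 1.9117 = -4.779

|ΔM| ≈ 4.78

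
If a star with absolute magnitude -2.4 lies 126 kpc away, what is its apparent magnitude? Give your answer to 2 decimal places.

m ≈ 18.10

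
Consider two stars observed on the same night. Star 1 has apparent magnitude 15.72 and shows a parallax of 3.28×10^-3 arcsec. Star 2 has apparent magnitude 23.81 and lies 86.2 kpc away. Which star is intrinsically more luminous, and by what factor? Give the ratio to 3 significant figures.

Star 2 is more luminous, by a factor of 46.4.

Star 1: d = 1/p = 1/3.28×10^-3″ = 304.9 pc
Star 1: M = m − 5 log₁₀ d + 5 = 15.72 − 5·2.4841 + 5 = 8.299
Star 2: d = 86.2 kpc = 86200 pc
Star 2: M = m − 5 log₁₀ d + 5 = 23.81 − 5·4.9355 + 5 = 4.132
ΔM = M_1 − M_2 = 8.299 − (4.132) = 4.167; smaller M is more luminous → Star 2.
L ratio = 10^(0.4 |ΔM|) = 10^1.667 = 46.43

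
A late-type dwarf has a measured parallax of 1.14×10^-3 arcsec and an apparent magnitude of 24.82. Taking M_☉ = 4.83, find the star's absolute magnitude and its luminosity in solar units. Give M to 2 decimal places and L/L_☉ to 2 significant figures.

M ≈ 15.10; L/L_☉ ≈ 7.8×10^-5

d = 1/p = 1/1.14×10^-3″ = 877.2 pc
M = m − 5 log₁₀ d + 5 = 24.82 − 5·2.9431 + 5 = 15.105
M − M_☉ = 15.105 − 4.83 = 10.275
L/L_☉ = 10^(−0.4 × 10.275) = 7.766×10^-5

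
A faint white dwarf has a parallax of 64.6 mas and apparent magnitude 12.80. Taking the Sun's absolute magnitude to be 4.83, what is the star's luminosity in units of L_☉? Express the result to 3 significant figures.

L/L_☉ ≈ 1.55×10^-3

d = 1/p = 1000/64.6 mas = 15.48 pc
M = m − 5 log₁₀ d + 5 = 12.80 − 5·1.1898 + 5 = 11.851
M − M_☉ = 11.851 − 4.83 = 7.021
L/L_☉ = 10^(−0.4 × 7.021) = 1.554×10^-3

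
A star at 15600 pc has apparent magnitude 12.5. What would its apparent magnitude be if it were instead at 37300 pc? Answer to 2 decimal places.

m ≈ 14.39

Flux ∝ 1/d², so Δm = 5 log₁₀(d₂/d₁) = 5 log₁₀(37300/15600) = 1.893
m₂ = m₁ + Δm = 12.5 + (1.893) = 14.393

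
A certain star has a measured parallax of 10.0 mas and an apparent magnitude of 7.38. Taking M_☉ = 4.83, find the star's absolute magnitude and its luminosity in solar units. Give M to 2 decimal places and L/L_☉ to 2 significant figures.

M ≈ 2.38; L/L_☉ ≈ 9.5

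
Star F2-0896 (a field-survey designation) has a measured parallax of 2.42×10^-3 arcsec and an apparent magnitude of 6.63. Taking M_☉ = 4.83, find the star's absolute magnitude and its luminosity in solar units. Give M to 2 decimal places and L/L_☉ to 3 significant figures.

M ≈ -1.45; L/L_☉ ≈ 325

d = 1/p = 1/2.42×10^-3″ = 413.2 pc
M = m − 5 log₁₀ d + 5 = 6.63 − 5·2.6162 + 5 = -1.451
M − M_☉ = -1.451 − 4.83 = -6.281
L/L_☉ = 10^(−0.4 × -6.281) = 325.4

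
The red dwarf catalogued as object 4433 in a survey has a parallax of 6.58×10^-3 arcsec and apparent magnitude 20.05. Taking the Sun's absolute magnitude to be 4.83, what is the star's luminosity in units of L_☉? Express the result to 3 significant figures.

L/L_☉ ≈ 1.89×10^-4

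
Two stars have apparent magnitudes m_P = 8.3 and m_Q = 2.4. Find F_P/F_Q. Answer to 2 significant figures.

F_P/F_Q ≈ 4.4×10^-3

Magnitude difference = 5.9
Flux ratio = 10^(−0.4 Δm) = 10^(−0.4 × 5.9) = 10^-2.360 = 4.365×10^-3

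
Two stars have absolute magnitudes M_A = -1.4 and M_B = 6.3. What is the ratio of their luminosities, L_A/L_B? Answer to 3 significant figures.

L_A/L_B ≈ 1200

ΔM = M_A − M_B = -7.7
L_A/L_B = 10^(−0.4 ΔM) = 10^3.080 = 1202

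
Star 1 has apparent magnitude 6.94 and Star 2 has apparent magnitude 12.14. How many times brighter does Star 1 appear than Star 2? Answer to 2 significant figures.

120

Δm = 6.94 − (12.14) = -5.20
Flux ratio = 10^(−0.4 Δm) = 10^(−0.4 × -5.20) = 10^2.080 = 120.2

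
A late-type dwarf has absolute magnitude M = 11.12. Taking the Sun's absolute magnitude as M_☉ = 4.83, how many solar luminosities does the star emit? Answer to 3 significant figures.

L/L_☉ ≈ 3.05×10^-3

M − M_☉ = 11.12 − 4.83 = 6.290
L/L_☉ = 10^(−0.4 (M − M_☉)) = 10^-2.516 = 3.048×10^-3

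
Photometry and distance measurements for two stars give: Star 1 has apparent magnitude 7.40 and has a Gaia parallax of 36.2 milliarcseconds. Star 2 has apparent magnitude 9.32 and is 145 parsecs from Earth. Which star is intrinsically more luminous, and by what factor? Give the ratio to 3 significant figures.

Star 2 is more luminous, by a factor of 4.70.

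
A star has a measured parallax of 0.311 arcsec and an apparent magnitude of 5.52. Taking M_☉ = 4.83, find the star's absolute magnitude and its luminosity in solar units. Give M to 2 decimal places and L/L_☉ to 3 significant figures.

d = 1/p = 1/0.311″ = 3.215 pc
M = m − 5 log₁₀ d + 5 = 5.52 − 5·0.5072 + 5 = 7.984
M − M_☉ = 7.984 − 4.83 = 3.154
L/L_☉ = 10^(−0.4 × 3.154) = 0.05476

M ≈ 7.98; L/L_☉ ≈ 0.0548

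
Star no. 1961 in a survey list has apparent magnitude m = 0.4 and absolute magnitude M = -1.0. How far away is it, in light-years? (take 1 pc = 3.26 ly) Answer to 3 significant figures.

Distance modulus: m − M = 0.4 − (-1.0) = 1.400
m − M = 5 log₁₀ d − 5
log₁₀ d = (m − M)/5 + 1 = 1.2800
d = 10^1.2800 = 19.05 pc
= 62.12 ly

d ≈ 62.1 ly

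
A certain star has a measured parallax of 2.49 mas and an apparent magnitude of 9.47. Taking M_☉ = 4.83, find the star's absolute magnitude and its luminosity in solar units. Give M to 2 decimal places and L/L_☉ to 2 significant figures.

M ≈ 1.45; L/L_☉ ≈ 22

d = 1/p = 1000/2.49 mas = 401.6 pc
M = m − 5 log₁₀ d + 5 = 9.47 − 5·2.6038 + 5 = 1.451
M − M_☉ = 1.451 − 4.83 = -3.379
L/L_☉ = 10^(−0.4 × -3.379) = 22.47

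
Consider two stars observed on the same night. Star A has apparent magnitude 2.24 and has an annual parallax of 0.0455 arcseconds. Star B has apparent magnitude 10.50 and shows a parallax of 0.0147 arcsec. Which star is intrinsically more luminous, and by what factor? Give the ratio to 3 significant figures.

Star A is more luminous, by a factor of 210.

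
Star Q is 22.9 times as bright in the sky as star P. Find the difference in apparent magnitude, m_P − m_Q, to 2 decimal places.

Pogson: Δm = −2.5 log₁₀(ratio) = −2.5 log₁₀(22.9) = −2.5 × 1.3598 = -3.400
Star Q is brighter so has the smaller magnitude: m_P − m_Q is positive.

m_P − m_Q ≈ 3.40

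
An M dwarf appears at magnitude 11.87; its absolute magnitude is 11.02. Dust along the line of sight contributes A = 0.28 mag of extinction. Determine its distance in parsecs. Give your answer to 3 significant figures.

d ≈ 13.0 pc

m − M = 5 log₁₀(d/10 pc) + A  ⇒  11.87 − (11.02) − 0.28 = 5 log₁₀(d/10)
0.570 = 5 log₁₀(d/10)
log₁₀ d = (m − M − A)/5 + 1 = 1.1140
d = 10^1.1140 = 13.00 pc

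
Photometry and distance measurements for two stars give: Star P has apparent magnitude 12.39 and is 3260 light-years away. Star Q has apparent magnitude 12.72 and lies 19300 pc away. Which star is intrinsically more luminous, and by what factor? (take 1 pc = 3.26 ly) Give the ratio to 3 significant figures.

Star P: d = 3260 ly / 3.26 = 1000 pc
Star P: M = m − 5 log₁₀ d + 5 = 12.39 − 5·3.0000 + 5 = 2.390
Star Q: M = m − 5 log₁₀ d + 5 = 12.72 − 5·4.2856 + 5 = -3.708
ΔM = M_P − M_Q = 2.390 − (-3.708) = 6.098; smaller M is more luminous → Star Q.
L ratio = 10^(0.4 |ΔM|) = 10^2.439 = 274.9

Star Q is more luminous, by a factor of 275.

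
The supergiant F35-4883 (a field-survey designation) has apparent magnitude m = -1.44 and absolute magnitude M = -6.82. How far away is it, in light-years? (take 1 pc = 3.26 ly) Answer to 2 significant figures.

d ≈ 390 ly

Distance modulus: m − M = -1.44 − (-6.82) = 5.380
m − M = 5 log₁₀ d − 5
log₁₀ d = (m − M)/5 + 1 = 2.0760
d = 10^2.0760 = 119.1 pc
= 388.3 ly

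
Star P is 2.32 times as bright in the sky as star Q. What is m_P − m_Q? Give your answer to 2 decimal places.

m_P − m_Q ≈ -0.91

Pogson: Δm = −2.5 log₁₀(ratio) = −2.5 log₁₀(2.32) = −2.5 × 0.3655 = -0.914
Star P is brighter, so it has the smaller magnitude: the difference is negative.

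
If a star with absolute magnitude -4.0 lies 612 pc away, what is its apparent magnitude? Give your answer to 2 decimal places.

m ≈ 4.93

m = M + 5 log₁₀ d − 5 = -4.0 + 5·2.7868 − 5 = 4.934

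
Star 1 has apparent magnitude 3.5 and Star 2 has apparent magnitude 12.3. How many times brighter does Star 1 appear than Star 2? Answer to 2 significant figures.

Magnitude difference = -8.8
Flux ratio = 10^(−0.4 Δm) = 10^(−0.4 × -8.8) = 10^3.520 = 3311

3300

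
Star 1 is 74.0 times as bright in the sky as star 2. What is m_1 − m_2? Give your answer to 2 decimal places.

m_1 − m_2 ≈ -4.67

Pogson: Δm = −2.5 log₁₀(ratio) = −2.5 log₁₀(74.0) = −2.5 × 1.8692 = -4.673
Star 1 is brighter, so it has the smaller magnitude: the difference is negative.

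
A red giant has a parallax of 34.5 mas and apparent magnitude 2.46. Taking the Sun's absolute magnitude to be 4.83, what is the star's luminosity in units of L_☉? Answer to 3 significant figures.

d = 1/p = 1000/34.5 mas = 28.99 pc
M = m − 5 log₁₀ d + 5 = 2.46 − 5·1.4622 + 5 = 0.149
M − M_☉ = 0.149 − 4.83 = -4.681
L/L_☉ = 10^(−0.4 × -4.681) = 74.54

L/L_☉ ≈ 74.5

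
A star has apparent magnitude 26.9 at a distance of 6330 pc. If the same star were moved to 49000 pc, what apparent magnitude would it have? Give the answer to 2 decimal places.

Flux ∝ 1/d², so Δm = 5 log₁₀(d₂/d₁) = 5 log₁₀(49000/6330) = 4.444
m₂ = m₁ + Δm = 26.9 + (4.444) = 31.344

m ≈ 31.34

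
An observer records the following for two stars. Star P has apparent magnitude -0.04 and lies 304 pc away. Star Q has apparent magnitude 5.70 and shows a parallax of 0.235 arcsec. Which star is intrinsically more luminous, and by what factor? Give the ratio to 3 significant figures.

Star P is more luminous, by a factor of 1.01×10^6.

Star P: M = m − 5 log₁₀ d + 5 = -0.04 − 5·2.4829 + 5 = -7.454
Star Q: d = 1/p = 1/0.235″ = 4.255 pc
Star Q: M = m − 5 log₁₀ d + 5 = 5.70 − 5·0.6289 + 5 = 7.555
ΔM = M_P − M_Q = -7.454 − (7.555) = -15.010; smaller M is more luminous → Star P.
L ratio = 10^(0.4 |ΔM|) = 10^6.004 = 1.009×10^6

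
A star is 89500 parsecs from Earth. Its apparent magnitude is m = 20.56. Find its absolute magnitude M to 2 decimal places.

5 log₁₀(d/10 pc) = 5 log₁₀(89500) − 5 = 19.759
M = m − 5 log₁₀(d/10) = 20.56 − 19.759 = 0.801

M ≈ 0.80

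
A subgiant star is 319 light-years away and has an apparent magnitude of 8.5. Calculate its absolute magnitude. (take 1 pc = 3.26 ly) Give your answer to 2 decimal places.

d = 319 ly / 3.26 = 97.85 pc
5 log₁₀(d/10 pc) = 5 log₁₀(97.85) − 5 = 4.953
M = m − 5 log₁₀(d/10) = 8.5 − 4.953 = 3.547

M ≈ 3.55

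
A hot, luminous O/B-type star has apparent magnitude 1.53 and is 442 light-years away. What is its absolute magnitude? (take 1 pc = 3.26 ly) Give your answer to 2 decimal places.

d = 442 ly / 3.26 = 135.6 pc
5 log₁₀(d/10 pc) = 5 log₁₀(135.6) − 5 = 5.661
M = m − 5 log₁₀(d/10) = 1.53 − 5.661 = -4.131

M ≈ -4.13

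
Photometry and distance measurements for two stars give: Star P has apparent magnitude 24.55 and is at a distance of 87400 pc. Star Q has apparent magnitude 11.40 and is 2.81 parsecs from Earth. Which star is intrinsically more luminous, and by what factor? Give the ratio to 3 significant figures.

Star P: M = m − 5 log₁₀ d + 5 = 24.55 − 5·4.9415 + 5 = 4.842
Star Q: M = m − 5 log₁₀ d + 5 = 11.40 − 5·0.4487 + 5 = 14.156
ΔM = M_P − M_Q = 4.842 − (14.156) = -9.314; smaller M is more luminous → Star P.
L ratio = 10^(0.4 |ΔM|) = 10^3.726 = 5316

Star P is more luminous, by a factor of 5320.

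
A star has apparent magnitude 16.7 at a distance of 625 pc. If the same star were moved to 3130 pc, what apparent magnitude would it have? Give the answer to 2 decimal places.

m ≈ 20.20

Flux ∝ 1/d², so Δm = 5 log₁₀(d₂/d₁) = 5 log₁₀(3130/625) = 3.498
m₂ = m₁ + Δm = 16.7 + (3.498) = 20.198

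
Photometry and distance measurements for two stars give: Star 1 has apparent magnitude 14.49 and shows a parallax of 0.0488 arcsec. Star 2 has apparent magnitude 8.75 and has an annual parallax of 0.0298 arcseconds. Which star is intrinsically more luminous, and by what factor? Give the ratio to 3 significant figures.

Star 2 is more luminous, by a factor of 530.

Star 1: d = 1/p = 1/0.0488″ = 20.49 pc
Star 1: M = m − 5 log₁₀ d + 5 = 14.49 − 5·1.3116 + 5 = 12.932
Star 2: d = 1/p = 1/0.0298″ = 33.56 pc
Star 2: M = m − 5 log₁₀ d + 5 = 8.75 − 5·1.5258 + 5 = 6.121
ΔM = M_1 − M_2 = 12.932 − (6.121) = 6.811; smaller M is more luminous → Star 2.
L ratio = 10^(0.4 |ΔM|) = 10^2.724 = 530.2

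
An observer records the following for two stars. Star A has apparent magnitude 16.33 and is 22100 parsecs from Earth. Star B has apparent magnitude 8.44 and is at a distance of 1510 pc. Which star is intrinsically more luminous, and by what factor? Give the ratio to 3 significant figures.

Star A: M = m − 5 log₁₀ d + 5 = 16.33 − 5·4.3444 + 5 = -0.392
Star B: M = m − 5 log₁₀ d + 5 = 8.44 − 5·3.1790 + 5 = -2.455
ΔM = M_A − M_B = -0.392 − (-2.455) = 2.063; smaller M is more luminous → Star B.
L ratio = 10^(0.4 |ΔM|) = 10^0.825 = 6.686

Star B is more luminous, by a factor of 6.69.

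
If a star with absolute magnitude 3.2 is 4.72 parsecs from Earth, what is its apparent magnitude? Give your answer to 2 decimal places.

m = M + 5 log₁₀ d − 5 = 3.2 + 5·0.6739 − 5 = 1.570

m ≈ 1.57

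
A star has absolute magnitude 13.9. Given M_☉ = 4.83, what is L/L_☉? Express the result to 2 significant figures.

L/L_☉ ≈ 2.4×10^-4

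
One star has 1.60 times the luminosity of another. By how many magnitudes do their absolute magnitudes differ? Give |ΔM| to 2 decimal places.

Pogson: ΔM = −2.5 log₁₀(ratio) = −2.5 log₁₀(1.60) = −2.5 × 0.2041 = -0.510

|ΔM| ≈ 0.51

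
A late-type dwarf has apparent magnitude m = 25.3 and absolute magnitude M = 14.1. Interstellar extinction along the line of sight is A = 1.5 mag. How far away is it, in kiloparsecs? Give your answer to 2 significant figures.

d ≈ 0.87 kpc

m − M = 5 log₁₀(d/10 pc) + A  ⇒  25.3 − (14.1) − 1.5 = 5 log₁₀(d/10)
9.700 = 5 log₁₀(d/10)
log₁₀ d = (m − M − A)/5 + 1 = 2.9400
d = 10^2.9400 = 871.0 pc
= 0.8710 kpc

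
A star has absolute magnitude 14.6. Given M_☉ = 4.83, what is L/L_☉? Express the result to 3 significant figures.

L/L_☉ ≈ 1.24×10^-4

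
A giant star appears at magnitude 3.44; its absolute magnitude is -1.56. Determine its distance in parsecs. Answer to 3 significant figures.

d ≈ 100 pc

μ = m − M = 5.000
m − M = 5 log₁₀ d − 5
log₁₀ d = (m − M)/5 + 1 = 2.0000
d = 10^2.0000 = 100.0 pc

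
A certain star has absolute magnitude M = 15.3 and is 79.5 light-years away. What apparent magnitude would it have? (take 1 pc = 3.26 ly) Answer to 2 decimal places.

d = 79.5 ly / 3.26 = 24.39 pc
m = M + 5 log₁₀ d − 5 = 15.3 + 5·1.3871 − 5 = 17.236

m ≈ 17.24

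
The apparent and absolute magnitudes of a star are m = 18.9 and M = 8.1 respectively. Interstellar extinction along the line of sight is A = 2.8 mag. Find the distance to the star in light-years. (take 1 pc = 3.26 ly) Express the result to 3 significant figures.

m − M = 5 log₁₀(d/10 pc) + A  ⇒  18.9 − (8.1) − 2.8 = 5 log₁₀(d/10)
8.000 = 5 log₁₀(d/10)
log₁₀ d = (m − M − A)/5 + 1 = 2.6000
d = 10^2.6000 = 398.1 pc
= 1298 ly

d ≈ 1300 ly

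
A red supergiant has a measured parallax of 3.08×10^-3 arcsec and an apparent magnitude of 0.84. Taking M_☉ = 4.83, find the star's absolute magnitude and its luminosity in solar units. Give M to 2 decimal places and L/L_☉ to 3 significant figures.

M ≈ -6.72; L/L_☉ ≈ 41600

d = 1/p = 1/3.08×10^-3″ = 324.7 pc
M = m − 5 log₁₀ d + 5 = 0.84 − 5·2.5114 + 5 = -6.717
M − M_☉ = -6.717 − 4.83 = -11.547
L/L_☉ = 10^(−0.4 × -11.547) = 41580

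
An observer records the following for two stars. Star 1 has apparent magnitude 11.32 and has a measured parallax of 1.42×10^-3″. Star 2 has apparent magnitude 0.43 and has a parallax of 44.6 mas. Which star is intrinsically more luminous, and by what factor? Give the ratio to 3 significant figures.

Star 2 is more luminous, by a factor of 23.0.

Star 1: d = 1/p = 1/1.42×10^-3″ = 704.2 pc
Star 1: M = m − 5 log₁₀ d + 5 = 11.32 − 5·2.8477 + 5 = 2.081
Star 2: p = 44.6 mas = 0.0446″ → d = 1/p = 22.42 pc
Star 2: M = m − 5 log₁₀ d + 5 = 0.43 − 5·1.3507 + 5 = -1.323
ΔM = M_1 − M_2 = 2.081 − (-1.323) = 3.405; smaller M is more luminous → Star 2.
L ratio = 10^(0.4 |ΔM|) = 10^1.362 = 23.01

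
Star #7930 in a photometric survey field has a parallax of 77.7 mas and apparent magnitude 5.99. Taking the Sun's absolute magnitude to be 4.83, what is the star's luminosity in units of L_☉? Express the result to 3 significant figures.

L/L_☉ ≈ 0.569

d = 1/p = 1000/77.7 mas = 12.87 pc
M = m − 5 log₁₀ d + 5 = 5.99 − 5·1.1096 + 5 = 5.442
M − M_☉ = 5.442 − 4.83 = 0.612
L/L_☉ = 10^(−0.4 × 0.612) = 0.5691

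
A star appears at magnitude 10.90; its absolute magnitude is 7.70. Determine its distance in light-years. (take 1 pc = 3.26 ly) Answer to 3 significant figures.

d ≈ 142 ly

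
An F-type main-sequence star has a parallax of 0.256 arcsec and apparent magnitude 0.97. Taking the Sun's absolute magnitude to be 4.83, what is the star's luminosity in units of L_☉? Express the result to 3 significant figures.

d = 1/p = 1/0.256″ = 3.906 pc
M = m − 5 log₁₀ d + 5 = 0.97 − 5·0.5918 + 5 = 3.011
M − M_☉ = 3.011 − 4.83 = -1.819
L/L_☉ = 10^(−0.4 × -1.819) = 5.340

L/L_☉ ≈ 5.34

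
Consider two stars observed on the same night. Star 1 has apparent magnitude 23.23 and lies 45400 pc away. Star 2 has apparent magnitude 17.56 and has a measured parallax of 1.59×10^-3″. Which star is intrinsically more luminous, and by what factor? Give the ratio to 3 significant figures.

Star 1 is more luminous, by a factor of 28.1.

Star 1: M = m − 5 log₁₀ d + 5 = 23.23 − 5·4.6571 + 5 = 4.945
Star 2: d = 1/p = 1/1.59×10^-3″ = 628.9 pc
Star 2: M = m − 5 log₁₀ d + 5 = 17.56 − 5·2.7986 + 5 = 8.567
ΔM = M_1 − M_2 = 4.945 − (8.567) = -3.622; smaller M is more luminous → Star 1.
L ratio = 10^(0.4 |ΔM|) = 10^1.449 = 28.11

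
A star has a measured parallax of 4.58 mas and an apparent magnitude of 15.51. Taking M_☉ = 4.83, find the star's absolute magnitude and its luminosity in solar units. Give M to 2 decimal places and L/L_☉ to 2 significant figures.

M ≈ 8.81; L/L_☉ ≈ 0.025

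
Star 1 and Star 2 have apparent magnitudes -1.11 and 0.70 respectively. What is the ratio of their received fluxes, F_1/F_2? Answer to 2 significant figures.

F_1/F_2 ≈ 5.3

Magnitude difference = -1.81
Flux ratio = 10^(−0.4 Δm) = 10^(−0.4 × -1.81) = 10^0.724 = 5.297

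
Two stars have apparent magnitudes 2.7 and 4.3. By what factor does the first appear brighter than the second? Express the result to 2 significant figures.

Δm = 2.7 − (4.3) = -1.6
Flux ratio = 10^(−0.4 Δm) = 10^(−0.4 × -1.6) = 10^0.640 = 4.365

4.4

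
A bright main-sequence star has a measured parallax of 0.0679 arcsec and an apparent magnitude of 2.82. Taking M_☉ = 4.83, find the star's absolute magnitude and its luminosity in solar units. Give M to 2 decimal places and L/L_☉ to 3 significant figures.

M ≈ 1.98; L/L_☉ ≈ 13.8

d = 1/p = 1/0.0679″ = 14.73 pc
M = m − 5 log₁₀ d + 5 = 2.82 − 5·1.1681 + 5 = 1.979
M − M_☉ = 1.979 − 4.83 = -2.851
L/L_☉ = 10^(−0.4 × -2.851) = 13.81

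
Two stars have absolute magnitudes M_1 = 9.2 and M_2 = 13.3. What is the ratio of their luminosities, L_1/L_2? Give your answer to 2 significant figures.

L_1/L_2 ≈ 44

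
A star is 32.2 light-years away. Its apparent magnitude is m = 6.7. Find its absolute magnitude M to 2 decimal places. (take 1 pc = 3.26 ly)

M ≈ 6.73

d = 32.2 ly / 3.26 = 9.877 pc
5 log₁₀(d/10 pc) = 5 log₁₀(9.877) − 5 = -0.027
M = m − 5 log₁₀(d/10) = 6.7 + 0.027 = 6.727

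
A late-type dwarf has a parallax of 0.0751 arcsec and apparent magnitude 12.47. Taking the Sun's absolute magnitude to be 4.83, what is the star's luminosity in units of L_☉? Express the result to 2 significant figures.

d = 1/p = 1/0.0751″ = 13.32 pc
M = m − 5 log₁₀ d + 5 = 12.47 − 5·1.1244 + 5 = 11.848
M − M_☉ = 11.848 − 4.83 = 7.018
L/L_☉ = 10^(−0.4 × 7.018) = 1.559×10^-3

L/L_☉ ≈ 1.6×10^-3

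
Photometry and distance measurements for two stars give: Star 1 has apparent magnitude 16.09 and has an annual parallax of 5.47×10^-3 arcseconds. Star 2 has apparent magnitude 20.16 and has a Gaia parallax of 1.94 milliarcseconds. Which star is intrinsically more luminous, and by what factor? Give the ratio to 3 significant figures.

Star 1 is more luminous, by a factor of 5.34.

Star 1: d = 1/p = 1/5.47×10^-3″ = 182.8 pc
Star 1: M = m − 5 log₁₀ d + 5 = 16.09 − 5·2.2620 + 5 = 9.780
Star 2: p = 1.94 mas = 1.94×10^-3″ → d = 1/p = 515.5 pc
Star 2: M = m − 5 log₁₀ d + 5 = 20.16 − 5·2.7122 + 5 = 11.599
ΔM = M_1 − M_2 = 9.780 − (11.599) = -1.819; smaller M is more luminous → Star 1.
L ratio = 10^(0.4 |ΔM|) = 10^0.728 = 5.341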